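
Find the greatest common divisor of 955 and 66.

gcd(955, 66):
  955 = 14×66 + 31
  66 = 2×31 + 4
  31 = 7×4 + 3
  4 = 1×3 + 1
  3 = 3×1
so gcd(955, 66) = 1.

1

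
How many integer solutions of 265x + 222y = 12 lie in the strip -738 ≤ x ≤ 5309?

28

gcd(265, 222) = 1  (265 = 1·222 + 43, 222 = 5·43 + 7, 43 = 6·7 + 1, 7 = 7·1).
Back-substituting, 265·(31) + 222·(-37) = 1.
Scale by 12: particular solution (372, -444); reduce x mod 222: (150, -179).
General solution: x = 150 + 222t, y = -179 - 265t for integer t.
-738 ≤ 150 + 222t ≤ 5309 gives t ∈ [-4, 23], which is 28 values.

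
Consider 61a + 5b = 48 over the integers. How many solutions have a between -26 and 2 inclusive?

gcd(61, 5) = 1  (61 = 12·5 + 1, 5 = 5·1).
Back-substituting, 61·(1) + 5·(-12) = 1.
Scale by 48: particular solution (48, -576); reduce a mod 5: (3, -27).
General solution: a = 3 + 5t, b = -27 - 61t for integer t.
-26 ≤ 3 + 5t ≤ 2 gives t ∈ [-5, -1], which is 5 values.

5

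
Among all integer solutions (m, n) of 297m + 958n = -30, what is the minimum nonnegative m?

416

gcd(958, 297) = 1  (958 = 3*297 + 67, 297 = 4*67 + 29, 67 = 2*29 + 9, 29 = 3*9 + 2, 9 = 4*2 + 1, 2 = 2*1).
1 divides -30, so solutions exist.
Back-substituting, 297*(-429) + 958*(133) = 1.
Scale by -30/1 = -30: (m₀, n₀) = (12870, -3990).
General solution: m = 12870 + 958t, n = -3990 - 297t for integer t.
m ≥ 0: smallest is 12870 mod 958 = 416 (at t = -13), with n = -129.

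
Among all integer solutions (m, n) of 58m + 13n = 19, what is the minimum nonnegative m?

gcd(58, 13):
  58 = 4×13 + 6
  13 = 2×6 + 1
  6 = 6×1
so gcd(58, 13) = 1.
1 divides 19, so solutions exist.
Back-substitute for Bézout coefficients:
  1 = 13 - 2×6
  ... = 58×(-2) + 13×(9)
Scale by 19/1 = 19: (m₀, n₀) = (-38, 171).
General solution: m = -38 + 13t, n = 171 - 58t for integer t.
m ≥ 0: smallest is -38 mod 13 = 1 (at t = 3), with n = -3.

1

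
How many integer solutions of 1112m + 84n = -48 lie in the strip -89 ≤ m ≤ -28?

3

gcd(1112, 84) = 4.
By Bézout, 1112*(-4) + 84*(53) = 4.
Particular solution: (6, -80).
General solution: m = 6 + 21t, n = -80 - 278t for integer t.
-89 ≤ 6 + 21t ≤ -28 gives t ∈ [-4, -2], which is 3 values.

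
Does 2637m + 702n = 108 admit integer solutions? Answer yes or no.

yes

gcd(2637, 702):
  2637 = 3×702 + 531
  702 = 1×531 + 171
  531 = 3×171 + 18
  171 = 9×18 + 9
  18 = 2×9
so gcd(2637, 702) = 9.
9 divides 108, so integer solutions exist.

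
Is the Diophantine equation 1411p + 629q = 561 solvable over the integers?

yes

gcd(1411, 629):
  1411 = 2×629 + 153
  629 = 4×153 + 17
  153 = 9×17
so gcd(1411, 629) = 17.
17 divides 561, so integer solutions exist.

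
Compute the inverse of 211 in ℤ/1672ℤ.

523

gcd(1672, 211) = 1.
By Bézout, 211*(523) + 1672*(-66) = 1.
So 211*523 ≡ 1 (mod 1672), and 523 mod 1672 = 523.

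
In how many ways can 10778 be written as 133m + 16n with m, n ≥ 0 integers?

5

gcd(133, 16):
  133 = 8·16 + 5
  16 = 3·5 + 1
  5 = 5·1
so gcd(133, 16) = 1.
Back-substitute for Bézout coefficients:
  1 = 16 - 3·5
  ... = 133·(-3) + 16·(25)
Scale by 10778: one solution is (-32334, 269450). Reduce m mod 16: (2, 657).
General: m = 2 + 16t, n = 657 - 133t.
m ≥ 0 ⇒ t ≥ 0; n ≥ 0 ⇒ t ≤ 4. So t ∈ [0, 4]: 5 solutions.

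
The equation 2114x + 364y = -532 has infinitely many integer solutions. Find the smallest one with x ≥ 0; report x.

18

gcd(2114, 364):
  2114 = 5*364 + 294
  364 = 1*294 + 70
  294 = 4*70 + 14
  70 = 5*14
so gcd(2114, 364) = 14.
14 divides -532, so solutions exist.
Back-substitute for Bézout coefficients:
  14 = 294 - 4*70
  ... = 2114*(5) + 364*(-29)
Scale by -532/14 = -38: (x₀, y₀) = (-190, 1102).
General solution: x = -190 + 26t, y = 1102 - 151t for integer t.
x ≥ 0: smallest is -190 mod 26 = 18 (at t = 8), with y = -106.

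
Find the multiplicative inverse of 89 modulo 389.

271

gcd(389, 89) = 1.
By Bézout, 89·(-118) + 389·(27) = 1.
So 89·-118 ≡ 1 (mod 389), and -118 mod 389 = 271.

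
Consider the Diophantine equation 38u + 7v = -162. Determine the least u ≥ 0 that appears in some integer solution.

gcd(38, 7):
  38 = 5×7 + 3
  7 = 2×3 + 1
  3 = 3×1
so gcd(38, 7) = 1.
1 divides -162, so solutions exist.
Back-substitute for Bézout coefficients:
  1 = 7 - 2×3
  ... = 38×(-2) + 7×(11)
Scale by -162/1 = -162: (u₀, v₀) = (324, -1782).
General solution: u = 324 + 7t, v = -1782 - 38t for integer t.
u ≥ 0: smallest is 324 mod 7 = 2 (at t = -46), with v = -34.

2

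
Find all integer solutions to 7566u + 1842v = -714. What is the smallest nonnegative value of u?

gcd(7566, 1842) = 6.
6 divides -714, so solutions exist.
By Bézout, 7566*(-93) + 1842*(382) = 6.
Scale by -714/6 = -119: (u₀, v₀) = (11067, -45458).
General solution: u = 11067 + 307t, v = -45458 - 1261t for integer t.
u ≥ 0: smallest is 11067 mod 307 = 15 (at t = -36), with v = -62.

15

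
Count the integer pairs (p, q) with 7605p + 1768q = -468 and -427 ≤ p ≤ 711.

8

gcd(7605, 1768):
  7605 = 4·1768 + 533
  1768 = 3·533 + 169
  533 = 3·169 + 26
  169 = 6·26 + 13
  26 = 2·13
so gcd(7605, 1768) = 13.
Back-substitute for Bézout coefficients:
  13 = 169 - 6·26
  ... = 7605·(-63) + 1768·(271)
Scale by -36: particular solution (2268, -9756); reduce p mod 136: (92, -396).
General solution: p = 92 + 136t, q = -396 - 585t for integer t.
-427 ≤ 92 + 136t ≤ 711 gives t ∈ [-3, 4], which is 8 values.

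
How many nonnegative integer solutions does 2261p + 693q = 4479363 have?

gcd(2261, 693) = 7  (2261 = 3·693 + 182, 693 = 3·182 + 147, 182 = 1·147 + 35, 147 = 4·35 + 7, 35 = 5·7).
Back-substituting, 2261·(-19) + 693·(62) = 7.
Scale by 639909: one solution is (-12158271, 39674358). Reduce p mod 99: (18, 6405).
General: p = 18 + 99t, q = 6405 - 323t.
p ≥ 0 ⇒ t ≥ 0; q ≥ 0 ⇒ t ≤ 19. So t ∈ [0, 19]: 20 solutions.

20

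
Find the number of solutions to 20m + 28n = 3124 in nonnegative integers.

gcd(28, 20) = 4.
By Bézout, 20·(3) + 28·(-2) = 4.
One solution: (5, 108).
General: m = 5 + 7t, n = 108 - 5t.
m ≥ 0 ⇒ t ≥ 0; n ≥ 0 ⇒ t ≤ 21. So t ∈ [0, 21]: 22 solutions.

22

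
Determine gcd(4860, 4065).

15

gcd(4860, 4065):
  4860 = 1×4065 + 795
  4065 = 5×795 + 90
  795 = 8×90 + 75
  90 = 1×75 + 15
  75 = 5×15
so gcd(4860, 4065) = 15.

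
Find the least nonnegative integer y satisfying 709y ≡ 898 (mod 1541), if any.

1351

gcd(1541, 709) = 1  (1541 = 2*709 + 123, 709 = 5*123 + 94, 123 = 1*94 + 29, 94 = 3*29 + 7, 29 = 4*7 + 1, 7 = 7*1).
1 divides 898, so solutions exist.
Back-substituting, 709*(-213) + 1541*(98) = 1.
So 709*(-213) ≡ 1 (mod 1541); multiply by 898: y ≡ -191274 (mod 1541).
Smallest nonnegative: y = -191274 mod 1541 = 1351.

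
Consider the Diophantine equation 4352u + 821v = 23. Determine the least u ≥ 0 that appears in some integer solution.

gcd(4352, 821) = 1.
1 divides 23, so solutions exist.
By Bézout, 4352×(236) + 821×(-1251) = 1.
Scale by 23/1 = 23: (u₀, v₀) = (5428, -28773).
General solution: u = 5428 + 821t, v = -28773 - 4352t for integer t.
u ≥ 0: smallest is 5428 mod 821 = 502 (at t = -6), with v = -2661.

502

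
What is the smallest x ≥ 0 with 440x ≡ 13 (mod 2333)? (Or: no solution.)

gcd(2333, 440) = 1  (2333 = 5·440 + 133, 440 = 3·133 + 41, 133 = 3·41 + 10, 41 = 4·10 + 1, 10 = 10·1).
1 divides 13, so solutions exist.
Back-substituting, 440·(228) + 2333·(-43) = 1.
So 440·(228) ≡ 1 (mod 2333); multiply by 13: x ≡ 2964 (mod 2333).
Smallest nonnegative: x = 2964 mod 2333 = 631.

631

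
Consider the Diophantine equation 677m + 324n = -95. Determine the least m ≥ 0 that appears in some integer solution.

209

gcd(677, 324) = 1  (677 = 2*324 + 29, 324 = 11*29 + 5, 29 = 5*5 + 4, 5 = 1*4 + 1, 4 = 4*1).
1 divides -95, so solutions exist.
Back-substituting, 677*(-67) + 324*(140) = 1.
Scale by -95/1 = -95: (m₀, n₀) = (6365, -13300).
General solution: m = 6365 + 324t, n = -13300 - 677t for integer t.
m ≥ 0: smallest is 6365 mod 324 = 209 (at t = -19), with n = -437.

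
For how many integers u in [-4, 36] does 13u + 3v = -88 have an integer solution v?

14

gcd(13, 3) = 1.
By Bézout, 13*(1) + 3*(-4) = 1.
Particular solution: (2, -38).
General solution: u = 2 + 3t, v = -38 - 13t for integer t.
-4 ≤ 2 + 3t ≤ 36 gives t ∈ [-2, 11], which is 14 values.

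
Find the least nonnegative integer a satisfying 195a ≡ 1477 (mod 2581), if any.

312

gcd(2581, 195) = 1.
1 divides 1477, so solutions exist.
By Bézout, 195×(1178) + 2581×(-89) = 1.
So 195×(1178) ≡ 1 (mod 2581); multiply by 1477: a ≡ 1739906 (mod 2581).
Smallest nonnegative: a = 1739906 mod 2581 = 312.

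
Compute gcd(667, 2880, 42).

1

gcd(2880, 667):
  2880 = 4*667 + 212
  667 = 3*212 + 31
  212 = 6*31 + 26
  31 = 1*26 + 5
  26 = 5*5 + 1
  5 = 5*1
so gcd(2880, 667) = 1.
gcd(1, 42) = 1.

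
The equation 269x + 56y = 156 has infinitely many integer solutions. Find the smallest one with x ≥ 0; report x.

52

gcd(269, 56):
  269 = 4*56 + 45
  56 = 1*45 + 11
  45 = 4*11 + 1
  11 = 11*1
so gcd(269, 56) = 1.
1 divides 156, so solutions exist.
Back-substitute for Bézout coefficients:
  1 = 45 - 4*11
  ... = 269*(5) + 56*(-24)
Scale by 156/1 = 156: (x₀, y₀) = (780, -3744).
General solution: x = 780 + 56t, y = -3744 - 269t for integer t.
x ≥ 0: smallest is 780 mod 56 = 52 (at t = -13), with y = -247.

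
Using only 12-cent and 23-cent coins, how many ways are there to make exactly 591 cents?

Need nonnegative integers with 12j + 23k = 591.
gcd(12, 23) = 1, and 12·(2) + 23·(-1) = 1.
So (j₀, k₀) = (1182, -591); general j = 1182 + 23t, k = -591 - 12t.
j ≥ 0 ⇒ t ≥ -51; k ≥ 0 ⇒ t ≤ -50. That's 2 values of t.

2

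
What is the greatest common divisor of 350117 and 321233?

gcd(350117, 321233):
  350117 = 1*321233 + 28884
  321233 = 11*28884 + 3509
  28884 = 8*3509 + 812
  3509 = 4*812 + 261
  812 = 3*261 + 29
  261 = 9*29
so gcd(350117, 321233) = 29.

29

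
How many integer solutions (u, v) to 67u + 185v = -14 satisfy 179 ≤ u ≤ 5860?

31

gcd(185, 67) = 1  (185 = 2×67 + 51, 67 = 1×51 + 16, 51 = 3×16 + 3, 16 = 5×3 + 1, 3 = 3×1).
Back-substituting, 67×(58) + 185×(-21) = 1.
Scale by -14: particular solution (-812, 294); reduce u mod 185: (113, -41).
General solution: u = 113 + 185t, v = -41 - 67t for integer t.
179 ≤ 113 + 185t ≤ 5860 gives t ∈ [1, 31], which is 31 values.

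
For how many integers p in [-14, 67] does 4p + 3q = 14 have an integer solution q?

gcd(4, 3):
  4 = 1×3 + 1
  3 = 3×1
so gcd(4, 3) = 1.
Back-substitute for Bézout coefficients:
  1 = 4 - 1×3
  ... = 4×(1) + 3×(-1)
Scale by 14: particular solution (14, -14); reduce p mod 3: (2, 2).
General solution: p = 2 + 3t, q = 2 - 4t for integer t.
-14 ≤ 2 + 3t ≤ 67 gives t ∈ [-5, 21], which is 27 values.

27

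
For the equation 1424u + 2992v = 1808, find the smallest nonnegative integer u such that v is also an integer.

gcd(2992, 1424) = 16  (2992 = 2×1424 + 144, 1424 = 9×144 + 128, 144 = 1×128 + 16, 128 = 8×16).
16 divides 1808, so solutions exist.
Back-substituting, 1424×(-21) + 2992×(10) = 16.
Scale by 1808/16 = 113: (u₀, v₀) = (-2373, 1130).
General solution: u = -2373 + 187t, v = 1130 - 89t for integer t.
u ≥ 0: smallest is -2373 mod 187 = 58 (at t = 13), with v = -27.

58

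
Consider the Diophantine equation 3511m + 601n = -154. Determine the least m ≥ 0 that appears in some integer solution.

261

gcd(3511, 601):
  3511 = 5·601 + 506
  601 = 1·506 + 95
  506 = 5·95 + 31
  95 = 3·31 + 2
  31 = 15·2 + 1
  2 = 2·1
so gcd(3511, 601) = 1.
1 divides -154, so solutions exist.
Back-substitute for Bézout coefficients:
  1 = 31 - 15·2
  ... = 3511·(291) + 601·(-1700)
Scale by -154/1 = -154: (m₀, n₀) = (-44814, 261800).
General solution: m = -44814 + 601t, n = 261800 - 3511t for integer t.
m ≥ 0: smallest is -44814 mod 601 = 261 (at t = 75), with n = -1525.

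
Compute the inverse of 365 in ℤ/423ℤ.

299

gcd(423, 365):
  423 = 1×365 + 58
  365 = 6×58 + 17
  58 = 3×17 + 7
  17 = 2×7 + 3
  7 = 2×3 + 1
  3 = 3×1
so gcd(423, 365) = 1.
Back-substitute for Bézout coefficients:
  1 = 7 - 2×3
  ... = 365×(-124) + 423×(107)
So 365×-124 ≡ 1 (mod 423), and -124 mod 423 = 299.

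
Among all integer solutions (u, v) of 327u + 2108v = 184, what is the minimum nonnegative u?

gcd(2108, 327):
  2108 = 6×327 + 146
  327 = 2×146 + 35
  146 = 4×35 + 6
  35 = 5×6 + 5
  6 = 1×5 + 1
  5 = 5×1
so gcd(2108, 327) = 1.
1 divides 184, so solutions exist.
Back-substitute for Bézout coefficients:
  1 = 6 - 1×5
  ... = 327×(-361) + 2108×(56)
Scale by 184/1 = 184: (u₀, v₀) = (-66424, 10304).
General solution: u = -66424 + 2108t, v = 10304 - 327t for integer t.
u ≥ 0: smallest is -66424 mod 2108 = 1032 (at t = 32), with v = -160.

1032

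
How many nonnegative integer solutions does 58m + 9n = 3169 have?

gcd(58, 9) = 1  (58 = 6*9 + 4, 9 = 2*4 + 1, 4 = 4*1).
Back-substituting, 58*(-2) + 9*(13) = 1.
Scale by 3169: one solution is (-6338, 41197). Reduce m mod 9: (7, 307).
General: m = 7 + 9t, n = 307 - 58t.
m ≥ 0 ⇒ t ≥ 0; n ≥ 0 ⇒ t ≤ 5. So t ∈ [0, 5]: 6 solutions.

6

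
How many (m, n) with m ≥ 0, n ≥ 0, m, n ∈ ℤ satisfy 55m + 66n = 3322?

gcd(66, 55) = 11.
By Bézout, 55·(-1) + 66·(1) = 11.
One solution: (4, 47).
General: m = 4 + 6t, n = 47 - 5t.
m ≥ 0 ⇒ t ≥ 0; n ≥ 0 ⇒ t ≤ 9. So t ∈ [0, 9]: 10 solutions.

10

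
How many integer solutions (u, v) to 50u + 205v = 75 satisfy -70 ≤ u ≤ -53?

gcd(205, 50):
  205 = 4×50 + 5
  50 = 10×5
so gcd(205, 50) = 5.
Back-substitute for Bézout coefficients:
  5 = 205 - 4×50
  ... = 50×(-4) + 205×(1)
Scale by 15: particular solution (-60, 15); reduce u mod 41: (22, -5).
General solution: u = 22 + 41t, v = -5 - 10t for integer t.
-70 ≤ 22 + 41t ≤ -53 gives t ∈ [-2, -2], which is 1 value.

1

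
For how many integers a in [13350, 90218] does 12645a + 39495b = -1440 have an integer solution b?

29

gcd(39495, 12645):
  39495 = 3·12645 + 1560
  12645 = 8·1560 + 165
  1560 = 9·165 + 75
  165 = 2·75 + 15
  75 = 5·15
so gcd(39495, 12645) = 15.
Back-substitute for Bézout coefficients:
  15 = 165 - 2·75
  ... = 12645·(481) + 39495·(-154)
Scale by -96: particular solution (-46176, 14784); reduce a mod 2633: (1218, -390).
General solution: a = 1218 + 2633t, b = -390 - 843t for integer t.
13350 ≤ 1218 + 2633t ≤ 90218 gives t ∈ [5, 33], which is 29 values.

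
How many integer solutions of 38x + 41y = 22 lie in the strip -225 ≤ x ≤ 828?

gcd(41, 38):
  41 = 1×38 + 3
  38 = 12×3 + 2
  3 = 1×2 + 1
  2 = 2×1
so gcd(41, 38) = 1.
Back-substitute for Bézout coefficients:
  1 = 3 - 1×2
  ... = 38×(-14) + 41×(13)
Scale by 22: particular solution (-308, 286); reduce x mod 41: (20, -18).
General solution: x = 20 + 41t, y = -18 - 38t for integer t.
-225 ≤ 20 + 41t ≤ 828 gives t ∈ [-5, 19], which is 25 values.

25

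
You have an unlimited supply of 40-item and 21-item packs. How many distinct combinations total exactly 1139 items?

1

Need nonnegative integers with 40j + 21k = 1139.
gcd(40, 21) = 1, and 40·(10) + 21·(-19) = 1.
So (j₀, k₀) = (11390, -21641); general j = 11390 + 21t, k = -21641 - 40t.
j ≥ 0 ⇒ t ≥ -542; k ≥ 0 ⇒ t ≤ -542. That's 1 value of t.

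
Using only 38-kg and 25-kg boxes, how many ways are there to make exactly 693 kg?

1

Need nonnegative integers with 38j + 25k = 693.
gcd(38, 25) = 1, and 38·(2) + 25·(-3) = 1.
So (j₀, k₀) = (1386, -2079); general j = 1386 + 25t, k = -2079 - 38t.
j ≥ 0 ⇒ t ≥ -55; k ≥ 0 ⇒ t ≤ -55. That's 1 value of t.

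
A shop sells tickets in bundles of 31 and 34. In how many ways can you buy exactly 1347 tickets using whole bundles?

Need nonnegative integers with 31j + 34k = 1347.
gcd(31, 34) = 1, and 31·(11) + 34·(-10) = 1.
So (j₀, k₀) = (14817, -13470); general j = 14817 + 34t, k = -13470 - 31t.
j ≥ 0 ⇒ t ≥ -435; k ≥ 0 ⇒ t ≤ -435. That's 1 value of t.

1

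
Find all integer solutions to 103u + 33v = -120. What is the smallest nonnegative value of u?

3

gcd(103, 33):
  103 = 3×33 + 4
  33 = 8×4 + 1
  4 = 4×1
so gcd(103, 33) = 1.
1 divides -120, so solutions exist.
Back-substitute for Bézout coefficients:
  1 = 33 - 8×4
  ... = 103×(-8) + 33×(25)
Scale by -120/1 = -120: (u₀, v₀) = (960, -3000).
General solution: u = 960 + 33t, v = -3000 - 103t for integer t.
u ≥ 0: smallest is 960 mod 33 = 3 (at t = -29), with v = -13.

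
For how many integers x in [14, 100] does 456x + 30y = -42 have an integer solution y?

17

gcd(456, 30) = 6.
By Bézout, 456×(1) + 30×(-15) = 6.
Particular solution: (3, -47).
General solution: x = 3 + 5t, y = -47 - 76t for integer t.
14 ≤ 3 + 5t ≤ 100 gives t ∈ [3, 19], which is 17 values.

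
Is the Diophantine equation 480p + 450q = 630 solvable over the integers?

yes

gcd(480, 450):
  480 = 1·450 + 30
  450 = 15·30
so gcd(480, 450) = 30.
30 divides 630, so integer solutions exist.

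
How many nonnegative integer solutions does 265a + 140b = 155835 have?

21

gcd(265, 140):
  265 = 1·140 + 125
  140 = 1·125 + 15
  125 = 8·15 + 5
  15 = 3·5
so gcd(265, 140) = 5.
Back-substitute for Bézout coefficients:
  5 = 125 - 8·15
  ... = 265·(9) + 140·(-17)
Scale by 31167: one solution is (280503, -529839). Reduce a mod 28: (27, 1062).
General: a = 27 + 28t, b = 1062 - 53t.
a ≥ 0 ⇒ t ≥ 0; b ≥ 0 ⇒ t ≤ 20. So t ∈ [0, 20]: 21 solutions.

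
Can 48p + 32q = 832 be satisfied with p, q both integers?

yes

gcd(48, 32) = 16.
16 divides 832, so integer solutions exist.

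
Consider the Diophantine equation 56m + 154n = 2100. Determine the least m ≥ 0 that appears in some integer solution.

10

gcd(154, 56) = 14  (154 = 2×56 + 42, 56 = 1×42 + 14, 42 = 3×14).
14 divides 2100, so solutions exist.
Back-substituting, 56×(3) + 154×(-1) = 14.
Scale by 2100/14 = 150: (m₀, n₀) = (450, -150).
General solution: m = 450 + 11t, n = -150 - 4t for integer t.
m ≥ 0: smallest is 450 mod 11 = 10 (at t = -40), with n = 10.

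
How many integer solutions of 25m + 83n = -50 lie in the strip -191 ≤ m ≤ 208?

5

gcd(83, 25) = 1  (83 = 3·25 + 8, 25 = 3·8 + 1, 8 = 8·1).
Back-substituting, 25·(10) + 83·(-3) = 1.
Scale by -50: particular solution (-500, 150); reduce m mod 83: (81, -25).
General solution: m = 81 + 83t, n = -25 - 25t for integer t.
-191 ≤ 81 + 83t ≤ 208 gives t ∈ [-3, 1], which is 5 values.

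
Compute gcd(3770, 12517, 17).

gcd(12517, 3770) = 1.
gcd(1, 17) = 1.

1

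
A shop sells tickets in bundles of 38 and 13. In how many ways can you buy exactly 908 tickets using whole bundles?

Need nonnegative integers with 38j + 13k = 908.
gcd(38, 13) = 1, and 38·(-1) + 13·(3) = 1.
So (j₀, k₀) = (-908, 2724); general j = -908 + 13t, k = 2724 - 38t.
j ≥ 0 ⇒ t ≥ 70; k ≥ 0 ⇒ t ≤ 71. That's 2 values of t.

2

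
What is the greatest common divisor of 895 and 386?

1

gcd(895, 386):
  895 = 2×386 + 123
  386 = 3×123 + 17
  123 = 7×17 + 4
  17 = 4×4 + 1
  4 = 4×1
so gcd(895, 386) = 1.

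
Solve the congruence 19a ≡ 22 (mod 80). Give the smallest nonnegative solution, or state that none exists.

18

gcd(80, 19) = 1  (80 = 4·19 + 4, 19 = 4·4 + 3, 4 = 1·3 + 1, 3 = 3·1).
1 divides 22, so solutions exist.
Back-substituting, 19·(-21) + 80·(5) = 1.
So 19·(-21) ≡ 1 (mod 80); multiply by 22: a ≡ -462 (mod 80).
Smallest nonnegative: a = -462 mod 80 = 18.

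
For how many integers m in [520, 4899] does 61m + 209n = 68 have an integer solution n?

gcd(209, 61):
  209 = 3*61 + 26
  61 = 2*26 + 9
  26 = 2*9 + 8
  9 = 1*8 + 1
  8 = 8*1
so gcd(209, 61) = 1.
Back-substitute for Bézout coefficients:
  1 = 9 - 1*8
  ... = 61*(24) + 209*(-7)
Scale by 68: particular solution (1632, -476); reduce m mod 209: (169, -49).
General solution: m = 169 + 209t, n = -49 - 61t for integer t.
520 ≤ 169 + 209t ≤ 4899 gives t ∈ [2, 22], which is 21 values.

21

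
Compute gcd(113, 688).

gcd(688, 113) = 1  (688 = 6·113 + 10, 113 = 11·10 + 3, 10 = 3·3 + 1, 3 = 3·1).

1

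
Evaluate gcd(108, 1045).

gcd(1045, 108):
  1045 = 9×108 + 73
  108 = 1×73 + 35
  73 = 2×35 + 3
  35 = 11×3 + 2
  3 = 1×2 + 1
  2 = 2×1
so gcd(1045, 108) = 1.

1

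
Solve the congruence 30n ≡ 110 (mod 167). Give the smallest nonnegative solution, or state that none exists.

115

gcd(167, 30) = 1.
1 divides 110, so solutions exist.
By Bézout, 30×(39) + 167×(-7) = 1.
So 30×(39) ≡ 1 (mod 167); multiply by 110: n ≡ 4290 (mod 167).
Smallest nonnegative: n = 4290 mod 167 = 115.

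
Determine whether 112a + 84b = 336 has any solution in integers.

gcd(112, 84) = 28  (112 = 1×84 + 28, 84 = 3×28).
28 divides 336, so integer solutions exist.

yes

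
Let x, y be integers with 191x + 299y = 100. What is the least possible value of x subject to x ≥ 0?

287

gcd(299, 191):
  299 = 1×191 + 108
  191 = 1×108 + 83
  108 = 1×83 + 25
  83 = 3×25 + 8
  25 = 3×8 + 1
  8 = 8×1
so gcd(299, 191) = 1.
1 divides 100, so solutions exist.
Back-substitute for Bézout coefficients:
  1 = 25 - 3×8
  ... = 191×(-36) + 299×(23)
Scale by 100/1 = 100: (x₀, y₀) = (-3600, 2300).
General solution: x = -3600 + 299t, y = 2300 - 191t for integer t.
x ≥ 0: smallest is -3600 mod 299 = 287 (at t = 13), with y = -183.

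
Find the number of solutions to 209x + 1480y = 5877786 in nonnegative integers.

gcd(1480, 209):
  1480 = 7*209 + 17
  209 = 12*17 + 5
  17 = 3*5 + 2
  5 = 2*2 + 1
  2 = 2*1
so gcd(1480, 209) = 1.
Back-substitute for Bézout coefficients:
  1 = 5 - 2*2
  ... = 209*(609) + 1480*(-86)
Scale by 5877786: one solution is (3579571674, -505489596). Reduce x mod 1480: (754, 3865).
General: x = 754 + 1480t, y = 3865 - 209t.
x ≥ 0 ⇒ t ≥ 0; y ≥ 0 ⇒ t ≤ 18. So t ∈ [0, 18]: 19 solutions.

19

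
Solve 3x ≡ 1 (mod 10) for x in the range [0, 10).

7

gcd(10, 3) = 1.
By Bézout, 3·(-3) + 10·(1) = 1.
So 3·-3 ≡ 1 (mod 10), and -3 mod 10 = 7.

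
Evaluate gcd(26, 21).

1

gcd(26, 21):
  26 = 1·21 + 5
  21 = 4·5 + 1
  5 = 5·1
so gcd(26, 21) = 1.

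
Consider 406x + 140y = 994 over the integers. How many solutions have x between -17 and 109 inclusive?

13

gcd(406, 140) = 14.
By Bézout, 406×(-1) + 140×(3) = 14.
Particular solution: (9, -19).
General solution: x = 9 + 10t, y = -19 - 29t for integer t.
-17 ≤ 9 + 10t ≤ 109 gives t ∈ [-2, 10], which is 13 values.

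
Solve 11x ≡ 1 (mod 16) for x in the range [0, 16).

gcd(16, 11) = 1  (16 = 1*11 + 5, 11 = 2*5 + 1, 5 = 5*1).
Back-substituting, 11*(3) + 16*(-2) = 1.
So 11*3 ≡ 1 (mod 16), and 3 mod 16 = 3.

3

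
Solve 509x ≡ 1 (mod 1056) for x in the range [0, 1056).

gcd(1056, 509) = 1.
By Bézout, 509×(-139) + 1056×(67) = 1.
So 509×-139 ≡ 1 (mod 1056), and -139 mod 1056 = 917.

917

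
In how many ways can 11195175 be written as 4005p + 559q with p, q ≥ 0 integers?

5

gcd(4005, 559) = 1.
By Bézout, 4005×(79) + 559×(-566) = 1.
One solution: (329, 17670).
General: p = 329 + 559t, q = 17670 - 4005t.
p ≥ 0 ⇒ t ≥ 0; q ≥ 0 ⇒ t ≤ 4. So t ∈ [0, 4]: 5 solutions.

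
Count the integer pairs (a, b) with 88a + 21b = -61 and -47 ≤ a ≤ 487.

25

gcd(88, 21):
  88 = 4×21 + 4
  21 = 5×4 + 1
  4 = 4×1
so gcd(88, 21) = 1.
Back-substitute for Bézout coefficients:
  1 = 21 - 5×4
  ... = 88×(-5) + 21×(21)
Scale by -61: particular solution (305, -1281); reduce a mod 21: (11, -49).
General solution: a = 11 + 21t, b = -49 - 88t for integer t.
-47 ≤ 11 + 21t ≤ 487 gives t ∈ [-2, 22], which is 25 values.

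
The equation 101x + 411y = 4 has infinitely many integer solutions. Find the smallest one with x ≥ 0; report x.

350

gcd(411, 101) = 1.
1 divides 4, so solutions exist.
By Bézout, 101·(-118) + 411·(29) = 1.
Scale by 4/1 = 4: (x₀, y₀) = (-472, 116).
General solution: x = -472 + 411t, y = 116 - 101t for integer t.
x ≥ 0: smallest is -472 mod 411 = 350 (at t = 2), with y = -86.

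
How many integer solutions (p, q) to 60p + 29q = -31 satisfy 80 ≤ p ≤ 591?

18

gcd(60, 29) = 1  (60 = 2*29 + 2, 29 = 14*2 + 1, 2 = 2*1).
Back-substituting, 60*(-14) + 29*(29) = 1.
Scale by -31: particular solution (434, -899); reduce p mod 29: (28, -59).
General solution: p = 28 + 29t, q = -59 - 60t for integer t.
80 ≤ 28 + 29t ≤ 591 gives t ∈ [2, 19], which is 18 values.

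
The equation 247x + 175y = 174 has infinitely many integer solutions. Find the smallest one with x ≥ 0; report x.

17

gcd(247, 175) = 1.
1 divides 174, so solutions exist.
By Bézout, 247*(-17) + 175*(24) = 1.
Scale by 174/1 = 174: (x₀, y₀) = (-2958, 4176).
General solution: x = -2958 + 175t, y = 4176 - 247t for integer t.
x ≥ 0: smallest is -2958 mod 175 = 17 (at t = 17), with y = -23.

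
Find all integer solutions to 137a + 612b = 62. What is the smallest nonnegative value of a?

130

gcd(612, 137) = 1.
1 divides 62, so solutions exist.
By Bézout, 137·(-67) + 612·(15) = 1.
Scale by 62/1 = 62: (a₀, b₀) = (-4154, 930).
General solution: a = -4154 + 612t, b = 930 - 137t for integer t.
a ≥ 0: smallest is -4154 mod 612 = 130 (at t = 7), with b = -29.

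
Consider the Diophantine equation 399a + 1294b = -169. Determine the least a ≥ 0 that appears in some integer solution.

gcd(1294, 399):
  1294 = 3·399 + 97
  399 = 4·97 + 11
  97 = 8·11 + 9
  11 = 1·9 + 2
  9 = 4·2 + 1
  2 = 2·1
so gcd(1294, 399) = 1.
1 divides -169, so solutions exist.
Back-substitute for Bézout coefficients:
  1 = 9 - 4·2
  ... = 399·(-587) + 1294·(181)
Scale by -169/1 = -169: (a₀, b₀) = (99203, -30589).
General solution: a = 99203 + 1294t, b = -30589 - 399t for integer t.
a ≥ 0: smallest is 99203 mod 1294 = 859 (at t = -76), with b = -265.

859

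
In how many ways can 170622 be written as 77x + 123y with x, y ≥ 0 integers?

18

gcd(123, 77) = 1  (123 = 1×77 + 46, 77 = 1×46 + 31, 46 = 1×31 + 15, 31 = 2×15 + 1, 15 = 15×1).
Back-substituting, 77×(8) + 123×(-5) = 1.
Scale by 170622: one solution is (1364976, -853110). Reduce x mod 123: (45, 1359).
General: x = 45 + 123t, y = 1359 - 77t.
x ≥ 0 ⇒ t ≥ 0; y ≥ 0 ⇒ t ≤ 17. So t ∈ [0, 17]: 18 solutions.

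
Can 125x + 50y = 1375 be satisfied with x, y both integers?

yes

gcd(125, 50) = 25  (125 = 2×50 + 25, 50 = 2×25).
25 divides 1375, so integer solutions exist.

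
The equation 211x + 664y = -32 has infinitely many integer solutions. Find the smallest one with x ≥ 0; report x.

gcd(664, 211):
  664 = 3*211 + 31
  211 = 6*31 + 25
  31 = 1*25 + 6
  25 = 4*6 + 1
  6 = 6*1
so gcd(664, 211) = 1.
1 divides -32, so solutions exist.
Back-substitute for Bézout coefficients:
  1 = 25 - 4*6
  ... = 211*(107) + 664*(-34)
Scale by -32/1 = -32: (x₀, y₀) = (-3424, 1088).
General solution: x = -3424 + 664t, y = 1088 - 211t for integer t.
x ≥ 0: smallest is -3424 mod 664 = 560 (at t = 6), with y = -178.

560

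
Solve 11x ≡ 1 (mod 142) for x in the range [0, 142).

gcd(142, 11) = 1  (142 = 12*11 + 10, 11 = 1*10 + 1, 10 = 10*1).
Back-substituting, 11*(13) + 142*(-1) = 1.
So 11*13 ≡ 1 (mod 142), and 13 mod 142 = 13.

13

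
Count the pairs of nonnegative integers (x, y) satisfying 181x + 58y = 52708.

5

gcd(181, 58) = 1  (181 = 3×58 + 7, 58 = 8×7 + 2, 7 = 3×2 + 1, 2 = 2×1).
Back-substituting, 181×(25) + 58×(-78) = 1.
Scale by 52708: one solution is (1317700, -4111224). Reduce x mod 58: (56, 734).
General: x = 56 + 58t, y = 734 - 181t.
x ≥ 0 ⇒ t ≥ 0; y ≥ 0 ⇒ t ≤ 4. So t ∈ [0, 4]: 5 solutions.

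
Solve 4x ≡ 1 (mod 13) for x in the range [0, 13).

10

gcd(13, 4) = 1  (13 = 3*4 + 1, 4 = 4*1).
Back-substituting, 4*(-3) + 13*(1) = 1.
So 4*-3 ≡ 1 (mod 13), and -3 mod 13 = 10.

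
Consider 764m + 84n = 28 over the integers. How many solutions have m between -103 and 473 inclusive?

27

gcd(764, 84) = 4  (764 = 9*84 + 8, 84 = 10*8 + 4, 8 = 2*4).
Back-substituting, 764*(-10) + 84*(91) = 4.
Scale by 7: particular solution (-70, 637); reduce m mod 21: (14, -127).
General solution: m = 14 + 21t, n = -127 - 191t for integer t.
-103 ≤ 14 + 21t ≤ 473 gives t ∈ [-5, 21], which is 27 values.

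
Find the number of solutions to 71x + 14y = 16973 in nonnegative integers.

gcd(71, 14) = 1.
By Bézout, 71·(1) + 14·(-5) = 1.
One solution: (5, 1187).
General: x = 5 + 14t, y = 1187 - 71t.
x ≥ 0 ⇒ t ≥ 0; y ≥ 0 ⇒ t ≤ 16. So t ∈ [0, 16]: 17 solutions.

17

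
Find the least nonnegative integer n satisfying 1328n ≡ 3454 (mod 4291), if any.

gcd(4291, 1328):
  4291 = 3·1328 + 307
  1328 = 4·307 + 100
  307 = 3·100 + 7
  100 = 14·7 + 2
  7 = 3·2 + 1
  2 = 2·1
so gcd(4291, 1328) = 1.
1 divides 3454, so solutions exist.
Back-substitute for Bézout coefficients:
  1 = 7 - 3·2
  ... = 1328·(-1845) + 4291·(571)
So 1328·(-1845) ≡ 1 (mod 4291); multiply by 3454: n ≡ -6372630 (mod 4291).
Smallest nonnegative: n = -6372630 mod 4291 = 3796.

3796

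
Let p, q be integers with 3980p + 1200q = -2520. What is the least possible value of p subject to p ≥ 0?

gcd(3980, 1200) = 20  (3980 = 3*1200 + 380, 1200 = 3*380 + 60, 380 = 6*60 + 20, 60 = 3*20).
20 divides -2520, so solutions exist.
Back-substituting, 3980*(19) + 1200*(-63) = 20.
Scale by -2520/20 = -126: (p₀, q₀) = (-2394, 7938).
General solution: p = -2394 + 60t, q = 7938 - 199t for integer t.
p ≥ 0: smallest is -2394 mod 60 = 6 (at t = 40), with q = -22.

6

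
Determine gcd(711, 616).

1

gcd(711, 616):
  711 = 1*616 + 95
  616 = 6*95 + 46
  95 = 2*46 + 3
  46 = 15*3 + 1
  3 = 3*1
so gcd(711, 616) = 1.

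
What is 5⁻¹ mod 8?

5

gcd(8, 5) = 1  (8 = 1*5 + 3, 5 = 1*3 + 2, 3 = 1*2 + 1, 2 = 2*1).
Back-substituting, 5*(-3) + 8*(2) = 1.
So 5*-3 ≡ 1 (mod 8), and -3 mod 8 = 5.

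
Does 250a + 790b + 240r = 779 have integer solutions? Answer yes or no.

no

gcd(790, 250) = 10  (790 = 3×250 + 40, 250 = 6×40 + 10, 40 = 4×10).
gcd(10, 240) = 10.
10 does not divide 779 (remainder 9), so no integer solutions.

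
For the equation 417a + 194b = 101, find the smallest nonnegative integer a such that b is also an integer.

gcd(417, 194):
  417 = 2*194 + 29
  194 = 6*29 + 20
  29 = 1*20 + 9
  20 = 2*9 + 2
  9 = 4*2 + 1
  2 = 2*1
so gcd(417, 194) = 1.
1 divides 101, so solutions exist.
Back-substitute for Bézout coefficients:
  1 = 9 - 4*2
  ... = 417*(87) + 194*(-187)
Scale by 101/1 = 101: (a₀, b₀) = (8787, -18887).
General solution: a = 8787 + 194t, b = -18887 - 417t for integer t.
a ≥ 0: smallest is 8787 mod 194 = 57 (at t = -45), with b = -122.

57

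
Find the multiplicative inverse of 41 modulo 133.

gcd(133, 41) = 1.
By Bézout, 41*(13) + 133*(-4) = 1.
So 41*13 ≡ 1 (mod 133), and 13 mod 133 = 13.

13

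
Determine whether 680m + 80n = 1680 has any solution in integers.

gcd(680, 80) = 40  (680 = 8×80 + 40, 80 = 2×40).
40 divides 1680, so integer solutions exist.

yes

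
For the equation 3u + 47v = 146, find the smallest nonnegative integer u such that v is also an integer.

33

gcd(47, 3) = 1  (47 = 15·3 + 2, 3 = 1·2 + 1, 2 = 2·1).
1 divides 146, so solutions exist.
Back-substituting, 3·(16) + 47·(-1) = 1.
Scale by 146/1 = 146: (u₀, v₀) = (2336, -146).
General solution: u = 2336 + 47t, v = -146 - 3t for integer t.
u ≥ 0: smallest is 2336 mod 47 = 33 (at t = -49), with v = 1.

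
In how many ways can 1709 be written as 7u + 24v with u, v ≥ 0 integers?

10

gcd(24, 7):
  24 = 3*7 + 3
  7 = 2*3 + 1
  3 = 3*1
so gcd(24, 7) = 1.
Back-substitute for Bézout coefficients:
  1 = 7 - 2*3
  ... = 7*(7) + 24*(-2)
Scale by 1709: one solution is (11963, -3418). Reduce u mod 24: (11, 68).
General: u = 11 + 24t, v = 68 - 7t.
u ≥ 0 ⇒ t ≥ 0; v ≥ 0 ⇒ t ≤ 9. So t ∈ [0, 9]: 10 solutions.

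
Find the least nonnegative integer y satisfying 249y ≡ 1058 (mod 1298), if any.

390

gcd(1298, 249) = 1.
1 divides 1058, so solutions exist.
By Bézout, 249*(-245) + 1298*(47) = 1.
So 249*(-245) ≡ 1 (mod 1298); multiply by 1058: y ≡ -259210 (mod 1298).
Smallest nonnegative: y = -259210 mod 1298 = 390.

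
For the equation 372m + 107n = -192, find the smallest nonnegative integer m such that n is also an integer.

gcd(372, 107):
  372 = 3*107 + 51
  107 = 2*51 + 5
  51 = 10*5 + 1
  5 = 5*1
so gcd(372, 107) = 1.
1 divides -192, so solutions exist.
Back-substitute for Bézout coefficients:
  1 = 51 - 10*5
  ... = 372*(21) + 107*(-73)
Scale by -192/1 = -192: (m₀, n₀) = (-4032, 14016).
General solution: m = -4032 + 107t, n = 14016 - 372t for integer t.
m ≥ 0: smallest is -4032 mod 107 = 34 (at t = 38), with n = -120.

34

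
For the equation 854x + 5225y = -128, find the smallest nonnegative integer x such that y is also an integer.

gcd(5225, 854):
  5225 = 6×854 + 101
  854 = 8×101 + 46
  101 = 2×46 + 9
  46 = 5×9 + 1
  9 = 9×1
so gcd(5225, 854) = 1.
1 divides -128, so solutions exist.
Back-substitute for Bézout coefficients:
  1 = 46 - 5×9
  ... = 854×(569) + 5225×(-93)
Scale by -128/1 = -128: (x₀, y₀) = (-72832, 11904).
General solution: x = -72832 + 5225t, y = 11904 - 854t for integer t.
x ≥ 0: smallest is -72832 mod 5225 = 318 (at t = 14), with y = -52.

318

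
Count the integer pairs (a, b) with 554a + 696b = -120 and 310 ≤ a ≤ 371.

gcd(696, 554):
  696 = 1·554 + 142
  554 = 3·142 + 128
  142 = 1·128 + 14
  128 = 9·14 + 2
  14 = 7·2
so gcd(696, 554) = 2.
Back-substitute for Bézout coefficients:
  2 = 128 - 9·14
  ... = 554·(49) + 696·(-39)
Scale by -60: particular solution (-2940, 2340); reduce a mod 348: (192, -153).
General solution: a = 192 + 348t, b = -153 - 277t for integer t.
310 ≤ 192 + 348t ≤ 371 gives t ∈ [1, 0], which is 0 values.

0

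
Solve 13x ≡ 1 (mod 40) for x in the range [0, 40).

gcd(40, 13):
  40 = 3×13 + 1
  13 = 13×1
so gcd(40, 13) = 1.
Back-substitute for Bézout coefficients:
  1 = 40 - 3×13
  ... = 13×(-3) + 40×(1)
So 13×-3 ≡ 1 (mod 40), and -3 mod 40 = 37.

37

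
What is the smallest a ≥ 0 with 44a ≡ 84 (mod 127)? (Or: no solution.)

gcd(127, 44):
  127 = 2×44 + 39
  44 = 1×39 + 5
  39 = 7×5 + 4
  5 = 1×4 + 1
  4 = 4×1
so gcd(127, 44) = 1.
1 divides 84, so solutions exist.
Back-substitute for Bézout coefficients:
  1 = 5 - 1×4
  ... = 44×(26) + 127×(-9)
So 44×(26) ≡ 1 (mod 127); multiply by 84: a ≡ 2184 (mod 127).
Smallest nonnegative: a = 2184 mod 127 = 25.

25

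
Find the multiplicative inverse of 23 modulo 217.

gcd(217, 23) = 1.
By Bézout, 23×(-66) + 217×(7) = 1.
So 23×-66 ≡ 1 (mod 217), and -66 mod 217 = 151.

151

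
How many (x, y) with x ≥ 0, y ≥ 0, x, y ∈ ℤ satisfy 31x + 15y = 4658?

gcd(31, 15) = 1  (31 = 2*15 + 1, 15 = 15*1).
Back-substituting, 31*(1) + 15*(-2) = 1.
Scale by 4658: one solution is (4658, -9316). Reduce x mod 15: (8, 294).
General: x = 8 + 15t, y = 294 - 31t.
x ≥ 0 ⇒ t ≥ 0; y ≥ 0 ⇒ t ≤ 9. So t ∈ [0, 9]: 10 solutions.

10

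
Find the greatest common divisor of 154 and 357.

7

gcd(357, 154):
  357 = 2×154 + 49
  154 = 3×49 + 7
  49 = 7×7
so gcd(357, 154) = 7.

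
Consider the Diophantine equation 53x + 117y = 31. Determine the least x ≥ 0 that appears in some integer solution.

gcd(117, 53) = 1  (117 = 2·53 + 11, 53 = 4·11 + 9, 11 = 1·9 + 2, 9 = 4·2 + 1, 2 = 2·1).
1 divides 31, so solutions exist.
Back-substituting, 53·(53) + 117·(-24) = 1.
Scale by 31/1 = 31: (x₀, y₀) = (1643, -744).
General solution: x = 1643 + 117t, y = -744 - 53t for integer t.
x ≥ 0: smallest is 1643 mod 117 = 5 (at t = -14), with y = -2.

5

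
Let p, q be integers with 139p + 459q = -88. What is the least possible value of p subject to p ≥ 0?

gcd(459, 139):
  459 = 3·139 + 42
  139 = 3·42 + 13
  42 = 3·13 + 3
  13 = 4·3 + 1
  3 = 3·1
so gcd(459, 139) = 1.
1 divides -88, so solutions exist.
Back-substitute for Bézout coefficients:
  1 = 13 - 4·3
  ... = 139·(142) + 459·(-43)
Scale by -88/1 = -88: (p₀, q₀) = (-12496, 3784).
General solution: p = -12496 + 459t, q = 3784 - 139t for integer t.
p ≥ 0: smallest is -12496 mod 459 = 356 (at t = 28), with q = -108.

356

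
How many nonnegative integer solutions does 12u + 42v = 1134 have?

gcd(42, 12):
  42 = 3*12 + 6
  12 = 2*6
so gcd(42, 12) = 6.
Back-substitute for Bézout coefficients:
  6 = 42 - 3*12
  ... = 12*(-3) + 42*(1)
Scale by 189: one solution is (-567, 189). Reduce u mod 7: (0, 27).
General: u = 0 + 7t, v = 27 - 2t.
u ≥ 0 ⇒ t ≥ 0; v ≥ 0 ⇒ t ≤ 13. So t ∈ [0, 13]: 14 solutions.

14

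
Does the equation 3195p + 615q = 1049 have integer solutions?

no

gcd(3195, 615):
  3195 = 5·615 + 120
  615 = 5·120 + 15
  120 = 8·15
so gcd(3195, 615) = 15.
15 does not divide 1049 (remainder 14), so no integer solutions.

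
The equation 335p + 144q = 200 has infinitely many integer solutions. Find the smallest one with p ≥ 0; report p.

gcd(335, 144):
  335 = 2×144 + 47
  144 = 3×47 + 3
  47 = 15×3 + 2
  3 = 1×2 + 1
  2 = 2×1
so gcd(335, 144) = 1.
1 divides 200, so solutions exist.
Back-substitute for Bézout coefficients:
  1 = 3 - 1×2
  ... = 335×(-49) + 144×(114)
Scale by 200/1 = 200: (p₀, q₀) = (-9800, 22800).
General solution: p = -9800 + 144t, q = 22800 - 335t for integer t.
p ≥ 0: smallest is -9800 mod 144 = 136 (at t = 69), with q = -315.

136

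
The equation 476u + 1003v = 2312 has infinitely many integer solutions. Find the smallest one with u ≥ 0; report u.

47

gcd(1003, 476) = 17.
17 divides 2312, so solutions exist.
By Bézout, 476*(19) + 1003*(-9) = 17.
Scale by 2312/17 = 136: (u₀, v₀) = (2584, -1224).
General solution: u = 2584 + 59t, v = -1224 - 28t for integer t.
u ≥ 0: smallest is 2584 mod 59 = 47 (at t = -43), with v = -20.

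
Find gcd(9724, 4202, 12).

gcd(9724, 4202) = 22  (9724 = 2·4202 + 1320, 4202 = 3·1320 + 242, 1320 = 5·242 + 110, 242 = 2·110 + 22, 110 = 5·22).
gcd(22, 12) = 2.

2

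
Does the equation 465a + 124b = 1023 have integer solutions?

gcd(465, 124) = 31.
31 divides 1023, so integer solutions exist.

yes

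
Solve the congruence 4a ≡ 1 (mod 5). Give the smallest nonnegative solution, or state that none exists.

gcd(5, 4):
  5 = 1*4 + 1
  4 = 4*1
so gcd(5, 4) = 1.
1 divides 1, so solutions exist.
Back-substitute for Bézout coefficients:
  1 = 5 - 1*4
  ... = 4*(-1) + 5*(1)
So 4*(-1) ≡ 1 (mod 5); multiply by 1: a ≡ -1 (mod 5).
Smallest nonnegative: a = -1 mod 5 = 4.

4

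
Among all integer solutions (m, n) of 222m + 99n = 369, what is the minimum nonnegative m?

gcd(222, 99):
  222 = 2*99 + 24
  99 = 4*24 + 3
  24 = 8*3
so gcd(222, 99) = 3.
3 divides 369, so solutions exist.
Back-substitute for Bézout coefficients:
  3 = 99 - 4*24
  ... = 222*(-4) + 99*(9)
Scale by 369/3 = 123: (m₀, n₀) = (-492, 1107).
General solution: m = -492 + 33t, n = 1107 - 74t for integer t.
m ≥ 0: smallest is -492 mod 33 = 3 (at t = 15), with n = -3.

3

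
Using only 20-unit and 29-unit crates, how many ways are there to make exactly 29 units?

Need nonnegative integers with 20j + 29k = 29.
gcd(20, 29) = 1, and 20·(-13) + 29·(9) = 1.
So (j₀, k₀) = (-377, 261); general j = -377 + 29t, k = 261 - 20t.
j ≥ 0 ⇒ t ≥ 13; k ≥ 0 ⇒ t ≤ 13. That's 1 value of t.

1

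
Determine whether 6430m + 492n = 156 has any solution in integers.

gcd(6430, 492):
  6430 = 13×492 + 34
  492 = 14×34 + 16
  34 = 2×16 + 2
  16 = 8×2
so gcd(6430, 492) = 2.
2 divides 156, so integer solutions exist.

yes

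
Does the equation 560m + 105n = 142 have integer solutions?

no

gcd(560, 105) = 35  (560 = 5×105 + 35, 105 = 3×35).
35 does not divide 142 (remainder 2), so no integer solutions.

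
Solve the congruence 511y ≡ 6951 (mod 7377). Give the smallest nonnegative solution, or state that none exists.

6279

gcd(7377, 511) = 1.
1 divides 6951, so solutions exist.
By Bézout, 511·(-794) + 7377·(55) = 1.
So 511·(-794) ≡ 1 (mod 7377); multiply by 6951: y ≡ -5519094 (mod 7377).
Smallest nonnegative: y = -5519094 mod 7377 = 6279.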